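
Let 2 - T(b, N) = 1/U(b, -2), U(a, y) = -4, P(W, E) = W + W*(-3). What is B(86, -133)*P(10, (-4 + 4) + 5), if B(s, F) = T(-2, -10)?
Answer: -45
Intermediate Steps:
P(W, E) = -2*W (P(W, E) = W - 3*W = -2*W)
T(b, N) = 9/4 (T(b, N) = 2 - 1/(-4) = 2 - 1*(-¼) = 2 + ¼ = 9/4)
B(s, F) = 9/4
B(86, -133)*P(10, (-4 + 4) + 5) = 9*(-2*10)/4 = (9/4)*(-20) = -45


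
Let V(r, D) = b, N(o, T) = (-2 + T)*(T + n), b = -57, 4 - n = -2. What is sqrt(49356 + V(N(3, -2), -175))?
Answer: sqrt(49299) ≈ 222.03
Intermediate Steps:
n = 6 (n = 4 - 1*(-2) = 4 + 2 = 6)
N(o, T) = (-2 + T)*(6 + T) (N(o, T) = (-2 + T)*(T + 6) = (-2 + T)*(6 + T))
V(r, D) = -57
sqrt(49356 + V(N(3, -2), -175)) = sqrt(49356 - 57) = sqrt(49299)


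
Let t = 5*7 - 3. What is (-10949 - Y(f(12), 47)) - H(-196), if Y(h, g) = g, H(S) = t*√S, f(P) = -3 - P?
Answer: -10996 - 448*I ≈ -10996.0 - 448.0*I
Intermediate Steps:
t = 32 (t = 35 - 3 = 32)
H(S) = 32*√S
(-10949 - Y(f(12), 47)) - H(-196) = (-10949 - 1*47) - 32*√(-196) = (-10949 - 47) - 32*14*I = -10996 - 448*I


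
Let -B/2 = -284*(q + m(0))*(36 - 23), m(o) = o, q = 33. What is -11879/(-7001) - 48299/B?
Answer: 2556438389/1705947672 ≈ 1.4985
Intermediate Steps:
B = 243672 (B = -(-568)*(33 + 0)*(36 - 23) = -(-568)*33*13 = -(-568)*429 = -2*(-121836) = 243672)
-11879/(-7001) - 48299/B = -11879/(-7001) - 48299/243672 = -11879*(-1/7001) - 48299*1/243672 = 11879/7001 - 48299/243672 = 2556438389/1705947672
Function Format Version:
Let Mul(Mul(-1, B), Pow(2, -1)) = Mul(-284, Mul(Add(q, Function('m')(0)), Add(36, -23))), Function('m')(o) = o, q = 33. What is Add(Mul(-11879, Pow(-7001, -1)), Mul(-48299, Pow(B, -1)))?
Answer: Rational(2556438389, 1705947672) ≈ 1.4985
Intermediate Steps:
B = 243672 (B = Mul(-2, Mul(-284, Mul(Add(33, 0), Add(36, -23)))) = Mul(-2, Mul(-284, Mul(33, 13))) = Mul(-2, Mul(-284, 429)) = Mul(-2, -121836) = 243672)
Add(Mul(-11879, Pow(-7001, -1)), Mul(-48299, Pow(B, -1))) = Add(Mul(-11879, Pow(-7001, -1)), Mul(-48299, Pow(243672, -1))) = Add(Mul(-11879, Rational(-1, 7001)), Mul(-48299, Rational(1, 243672))) = Add(Rational(11879, 7001), Rational(-48299, 243672)) = Rational(2556438389, 1705947672)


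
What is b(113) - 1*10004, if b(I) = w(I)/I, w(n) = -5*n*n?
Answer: -10569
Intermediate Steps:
w(n) = -5*n²
b(I) = -5*I (b(I) = (-5*I²)/I = -5*I)
b(113) - 1*10004 = -5*113 - 1*10004 = -565 - 10004 = -10569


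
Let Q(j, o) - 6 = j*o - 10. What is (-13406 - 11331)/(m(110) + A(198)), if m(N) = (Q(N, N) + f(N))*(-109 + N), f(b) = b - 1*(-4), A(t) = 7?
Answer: -24737/12217 ≈ -2.0248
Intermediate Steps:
f(b) = 4 + b (f(b) = b + 4 = 4 + b)
Q(j, o) = -4 + j*o (Q(j, o) = 6 + (j*o - 10) = 6 + (-10 + j*o) = -4 + j*o)
m(N) = (-109 + N)*(N + N²) (m(N) = ((-4 + N*N) + (4 + N))*(-109 + N) = ((-4 + N²) + (4 + N))*(-109 + N) = (N + N²)*(-109 + N) = (-109 + N)*(N + N²))
(-13406 - 11331)/(m(110) + A(198)) = (-13406 - 11331)/(110*(-109 + 110² - 108*110) + 7) = -24737/(110*(-109 + 12100 - 11880) + 7) = -24737/(110*111 + 7) = -24737/(12210 + 7) = -24737/12217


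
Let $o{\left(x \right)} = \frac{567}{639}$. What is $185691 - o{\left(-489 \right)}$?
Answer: $\frac{13183998}{71} \approx 1.8569 \cdot 10^{5}$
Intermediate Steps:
$o{\left(x \right)} = \frac{63}{71}$ ($o{\left(x \right)} = 567 \cdot \frac{1}{639} = \frac{63}{71}$)
$185691 - o{\left(-489 \right)} = 185691 - \frac{63}{71} = \frac{13183998}{71}$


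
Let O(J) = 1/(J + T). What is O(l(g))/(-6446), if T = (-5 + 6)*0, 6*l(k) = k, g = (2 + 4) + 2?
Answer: -3/25784 ≈ -0.00011635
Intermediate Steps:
g = 8 (g = 6 + 2 = 8)
l(k) = k/6
T = 0 (T = 1*0 = 0)
O(J) = 1/J (O(J) = 1/(J + 0) = 1/J)
O(l(g))/(-6446) = 1/(((⅙)*8)*(-6446)) = -1/6446/(4/3) = (¾)*(-1/6446) = -3/25784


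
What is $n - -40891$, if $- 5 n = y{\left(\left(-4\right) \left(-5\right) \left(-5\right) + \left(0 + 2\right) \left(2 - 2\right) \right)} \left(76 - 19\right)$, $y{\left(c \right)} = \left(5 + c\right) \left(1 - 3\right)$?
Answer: $38725$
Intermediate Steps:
$y{\left(c \right)} = -10 - 2 c$ ($y{\left(c \right)} = \left(5 + c\right) \left(-2\right) = -10 - 2 c$)
$n = -2166$ ($n = - \frac{\left(-10 - 2 \left(\left(-4\right) \left(-5\right) \left(-5\right) + \left(0 + 2\right) \left(2 - 2\right)\right)\right) \left(76 - 19\right)}{5} = - \frac{\left(-10 - 2 \left(20 \left(-5\right) + 2 \cdot 0\right)\right) 57}{5} = - \frac{\left(-10 - 2 \left(-100 + 0\right)\right) 57}{5} = - \frac{\left(-10 - -200\right) 57}{5} = - \frac{\left(-10 + 200\right) 57}{5} = - \frac{190 \cdot 57}{5} = \left(- \frac{1}{5}\right) 10830 = -2166$)
$n - -40891 = -2166 - -40891 = -2166 + 40891 = 38725$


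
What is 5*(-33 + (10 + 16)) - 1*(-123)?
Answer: 88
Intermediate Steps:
5*(-33 + (10 + 16)) - 1*(-123) = 5*(-33 + 26) + 123 = 5*(-7) + 123 = -35 + 123 = 88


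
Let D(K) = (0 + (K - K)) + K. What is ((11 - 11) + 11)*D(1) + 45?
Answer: 56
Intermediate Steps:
D(K) = K (D(K) = (0 + 0) + K = 0 + K = K)
((11 - 11) + 11)*D(1) + 45 = ((11 - 11) + 11)*1 + 45 = (0 + 11)*1 + 45 = 11*1 + 45 = 11 + 45 = 56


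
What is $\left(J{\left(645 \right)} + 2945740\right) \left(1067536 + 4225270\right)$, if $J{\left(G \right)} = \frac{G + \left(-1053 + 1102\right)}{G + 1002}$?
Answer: $\frac{25678760053794044}{1647} \approx 1.5591 \cdot 10^{13}$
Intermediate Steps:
$J{\left(G \right)} = \frac{49 + G}{1002 + G}$ ($J{\left(G \right)} = \frac{G + 49}{1002 + G} = \frac{49 + G}{1002 + G}$)
$\left(J{\left(645 \right)} + 2945740\right) \left(1067536 + 4225270\right) = \left(\frac{49 + 645}{1002 + 645} + 2945740\right) \left(1067536 + 4225270\right) = \left(\frac{1}{1647} \cdot 694 + 2945740\right) 5292806 = \left(\frac{694}{1647} + 2945740\right) 5292806 = \frac{4851634474}{1647} \cdot 5292806 = \frac{25678760053794044}{1647}$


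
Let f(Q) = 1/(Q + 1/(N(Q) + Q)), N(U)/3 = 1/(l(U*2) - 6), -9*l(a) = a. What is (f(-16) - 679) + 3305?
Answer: 15981457/6086 ≈ 2625.9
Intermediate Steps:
l(a) = -a/9
N(U) = 3/(-6 - 2*U/9) (N(U) = 3/(-U*2/9 - 6) = 3/(-2*U/9 - 6) = 3/(-6 - 2*U/9))
f(Q) = 1/(Q + 1/(Q - 27/(54 + 2*Q))) (f(Q) = 1/(Q + 1/(-27/(54 + 2*Q) + Q)) = 1/(Q + 1/(Q - 27/(54 + 2*Q))))
(f(-16) - 679) + 3305 = ((-27 + 2*(-16)*(27 - 16))/(-27*(-16) + 2*(1 + (-16)**2)*(27 - 16)) - 679) + 3305 = ((-27 + 2*(-16)*11)/(432 + 2*(1 + 256)*11) - 679) + 3305 = ((-27 - 352)/(432 + 2*257*11) - 679) + 3305 = (-379/(432 + 5654) - 679) + 3305 = (-379/6086 - 679) + 3305 = -4132773/6086 + 3305 = 15981457/6086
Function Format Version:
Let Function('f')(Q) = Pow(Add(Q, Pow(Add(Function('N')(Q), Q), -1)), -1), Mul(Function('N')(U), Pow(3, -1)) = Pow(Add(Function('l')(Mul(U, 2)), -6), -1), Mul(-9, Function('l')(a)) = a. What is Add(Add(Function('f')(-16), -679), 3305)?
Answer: Rational(15981457, 6086) ≈ 2625.9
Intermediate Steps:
Function('l')(a) = Mul(Rational(-1, 9), a)
Function('N')(U) = Mul(3, Pow(Add(-6, Mul(Rational(-2, 9), U)), -1)) (Function('N')(U) = Mul(3, Pow(Add(Mul(Rational(-1, 9), Mul(U, 2)), -6), -1)) = Mul(3, Pow(Add(Mul(Rational(-1, 9), Mul(2, U)), -6), -1)) = Mul(3, Pow(Add(Mul(Rational(-2, 9), U), -6), -1)) = Mul(3, Pow(Add(-6, Mul(Rational(-2, 9), U)), -1)))
Function('f')(Q) = Pow(Add(Q, Pow(Add(Q, Mul(-27, Pow(Add(54, Mul(2, Q)), -1))), -1)), -1) (Function('f')(Q) = Pow(Add(Q, Pow(Add(Mul(-27, Pow(Add(54, Mul(2, Q)), -1)), Q), -1)), -1) = Pow(Add(Q, Pow(Add(Q, Mul(-27, Pow(Add(54, Mul(2, Q)), -1))), -1)), -1))
Add(Add(Function('f')(-16), -679), 3305) = Add(Add(Mul(Pow(Add(Mul(-27, -16), Mul(2, Add(1, Pow(-16, 2)), Add(27, -16))), -1), Add(-27, Mul(2, -16, Add(27, -16)))), -679), 3305) = Add(Add(Mul(Pow(Add(432, Mul(2, Add(1, 256), 11)), -1), Add(-27, Mul(2, -16, 11))), -679), 3305) = Add(Add(Mul(Pow(Add(432, Mul(2, 257, 11)), -1), Add(-27, -352)), -679), 3305) = Add(Add(Mul(Pow(Add(432, 5654), -1), -379), -679), 3305) = Add(Add(Mul(Pow(6086, -1), -379), -679), 3305) = Add(Add(Mul(Rational(1, 6086), -379), -679), 3305) = Add(Add(Rational(-379, 6086), -679), 3305) = Add(Rational(-4132773, 6086), 3305) = Rational(15981457, 6086)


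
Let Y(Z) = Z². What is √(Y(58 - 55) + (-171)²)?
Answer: 15*√130 ≈ 171.03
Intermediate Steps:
√(Y(58 - 55) + (-171)²) = √((58 - 55)² + (-171)²) = √(3² + 29241) = √(9 + 29241) = √29250 = 15*√130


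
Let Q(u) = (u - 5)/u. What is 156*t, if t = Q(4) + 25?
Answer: 3861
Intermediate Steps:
Q(u) = (-5 + u)/u
t = 99/4 (t = (-5 + 4)/4 + 25 = (1/4)*(-1) + 25 = -1/4 + 25 = 99/4 ≈ 24.750)
156*t = 156*(99/4) = 3861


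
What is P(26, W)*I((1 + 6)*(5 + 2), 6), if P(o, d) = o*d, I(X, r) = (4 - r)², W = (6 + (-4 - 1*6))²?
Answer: 1664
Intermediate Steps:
W = 16 (W = (6 + (-4 - 6))² = (6 - 10)² = (-4)² = 16)
P(o, d) = d*o
P(26, W)*I((1 + 6)*(5 + 2), 6) = (16*26)*(-4 + 6)² = 416*2² = 416*4 = 1664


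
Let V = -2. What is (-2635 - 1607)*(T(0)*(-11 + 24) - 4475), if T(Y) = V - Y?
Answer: 19093242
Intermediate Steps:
T(Y) = -2 - Y
(-2635 - 1607)*(T(0)*(-11 + 24) - 4475) = (-2635 - 1607)*((-2 - 1*0)*(-11 + 24) - 4475) = -4242*((-2 + 0)*13 - 4475) = -4242*(-2*13 - 4475) = -4242*(-26 - 4475) = -4242*(-4501) = 19093242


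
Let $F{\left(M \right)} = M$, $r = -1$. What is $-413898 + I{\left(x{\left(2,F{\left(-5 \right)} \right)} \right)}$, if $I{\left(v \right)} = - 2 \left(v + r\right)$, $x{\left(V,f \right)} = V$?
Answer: $-413900$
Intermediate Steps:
$I{\left(v \right)} = 2 - 2 v$ ($I{\left(v \right)} = - 2 \left(v - 1\right) = - 2 \left(-1 + v\right) = 2 - 2 v$)
$-413898 + I{\left(x{\left(2,F{\left(-5 \right)} \right)} \right)} = -413898 + \left(2 - 4\right) = -413898 - 2 = -413900$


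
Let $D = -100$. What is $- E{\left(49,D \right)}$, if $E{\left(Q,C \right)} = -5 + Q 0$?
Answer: $5$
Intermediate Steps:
$E{\left(Q,C \right)} = -5$ ($E{\left(Q,C \right)} = -5 + 0 = -5$)
$- E{\left(49,D \right)} = \left(-1\right) \left(-5\right) = 5$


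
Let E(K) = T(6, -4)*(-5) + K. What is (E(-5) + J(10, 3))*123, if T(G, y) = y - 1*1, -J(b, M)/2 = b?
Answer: 0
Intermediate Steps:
J(b, M) = -2*b
T(G, y) = -1 + y (T(G, y) = y - 1 = -1 + y)
E(K) = 25 + K (E(K) = (-1 - 4)*(-5) + K = -5*(-5) + K = 25 + K)
(E(-5) + J(10, 3))*123 = ((25 - 5) - 2*10)*123 = (20 - 20)*123 = 0*123 = 0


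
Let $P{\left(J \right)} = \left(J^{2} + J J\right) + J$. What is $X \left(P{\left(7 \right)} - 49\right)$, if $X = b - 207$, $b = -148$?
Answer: $-19880$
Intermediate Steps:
$P{\left(J \right)} = J + 2 J^{2}$ ($P{\left(J \right)} = \left(J^{2} + J^{2}\right) + J = 2 J^{2} + J = J + 2 J^{2}$)
$X = -355$ ($X = -148 - 207 = -355$)
$X \left(P{\left(7 \right)} - 49\right) = - 355 \left(7 \left(1 + 2 \cdot 7\right) - 49\right) = - 355 \left(7 \left(1 + 14\right) - 49\right) = - 355 \left(7 \cdot 15 - 49\right) = - 355 \left(105 - 49\right) = \left(-355\right) 56 = -19880$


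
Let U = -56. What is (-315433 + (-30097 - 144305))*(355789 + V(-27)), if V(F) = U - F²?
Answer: -173893384340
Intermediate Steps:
V(F) = -56 - F²
(-315433 + (-30097 - 144305))*(355789 + V(-27)) = (-315433 + (-30097 - 144305))*(355789 + (-56 - 1*(-27)²)) = (-315433 - 174402)*(355789 + (-56 - 1*729)) = -489835*(355789 + (-56 - 729)) = -489835*(355789 - 785) = -489835*355004 = -173893384340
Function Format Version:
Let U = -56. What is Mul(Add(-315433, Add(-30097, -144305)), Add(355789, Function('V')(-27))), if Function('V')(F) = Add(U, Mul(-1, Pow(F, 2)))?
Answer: -173893384340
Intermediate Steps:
Function('V')(F) = Add(-56, Mul(-1, Pow(F, 2)))
Mul(Add(-315433, Add(-30097, -144305)), Add(355789, Function('V')(-27))) = Mul(Add(-315433, Add(-30097, -144305)), Add(355789, Add(-56, Mul(-1, Pow(-27, 2))))) = Mul(Add(-315433, -174402), Add(355789, Add(-56, Mul(-1, 729)))) = Mul(-489835, Add(355789, Add(-56, -729))) = Mul(-489835, Add(355789, -785)) = Mul(-489835, 355004) = -173893384340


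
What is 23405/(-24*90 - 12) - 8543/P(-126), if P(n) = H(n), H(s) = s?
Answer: 2601061/45612 ≈ 57.026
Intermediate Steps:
P(n) = n
23405/(-24*90 - 12) - 8543/P(-126) = 23405/(-24*90 - 12) - 8543/(-126) = 23405/(-2160 - 12) - 8543*(-1/126) = 23405/(-2172) + 8543/126 = 23405*(-1/2172) + 8543/126 = -23405/2172 + 8543/126 = 2601061/45612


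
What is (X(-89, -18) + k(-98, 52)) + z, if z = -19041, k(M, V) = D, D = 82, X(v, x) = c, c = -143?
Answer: -19102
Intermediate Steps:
X(v, x) = -143
k(M, V) = 82
(X(-89, -18) + k(-98, 52)) + z = (-143 + 82) - 19041 = -61 - 19041 = -19102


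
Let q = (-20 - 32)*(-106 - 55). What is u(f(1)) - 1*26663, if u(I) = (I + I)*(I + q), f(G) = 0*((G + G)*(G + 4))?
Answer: -26663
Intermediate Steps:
q = 8372 (q = -52*(-161) = 8372)
f(G) = 0 (f(G) = 0*((2*G)*(4 + G)) = 0*(2*G*(4 + G)) = 0)
u(I) = 2*I*(8372 + I) (u(I) = (I + I)*(I + 8372) = (2*I)*(8372 + I) = 2*I*(8372 + I))
u(f(1)) - 1*26663 = 2*0*(8372 + 0) - 1*26663 = 2*0*8372 - 26663 = 0 - 26663 = -26663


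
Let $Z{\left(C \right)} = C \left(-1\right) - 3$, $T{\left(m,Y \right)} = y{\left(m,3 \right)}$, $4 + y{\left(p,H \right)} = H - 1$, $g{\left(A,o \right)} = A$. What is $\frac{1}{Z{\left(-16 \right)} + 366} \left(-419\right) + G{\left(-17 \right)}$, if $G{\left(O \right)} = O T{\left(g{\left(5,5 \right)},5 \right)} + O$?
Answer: $\frac{6024}{379} \approx 15.894$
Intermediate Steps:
$y{\left(p,H \right)} = -5 + H$ ($y{\left(p,H \right)} = -4 + \left(H - 1\right) = -4 + \left(-1 + H\right) = -5 + H$)
$T{\left(m,Y \right)} = -2$ ($T{\left(m,Y \right)} = -5 + 3 = -2$)
$Z{\left(C \right)} = -3 - C$ ($Z{\left(C \right)} = - C - 3 = -3 - C$)
$G{\left(O \right)} = - O$ ($G{\left(O \right)} = O \left(-2\right) + O = - 2 O + O = - O$)
$\frac{1}{Z{\left(-16 \right)} + 366} \left(-419\right) + G{\left(-17 \right)} = \frac{1}{\left(-3 - -16\right) + 366} \left(-419\right) - -17 = \frac{1}{\left(-3 + 16\right) + 366} \left(-419\right) + 17 = \frac{1}{13 + 366} \left(-419\right) + 17 = \frac{1}{379} \left(-419\right) + 17 = - \frac{419}{379} + 17 = \frac{6024}{379}$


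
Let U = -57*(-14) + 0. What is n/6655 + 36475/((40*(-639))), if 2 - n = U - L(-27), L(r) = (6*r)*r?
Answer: -30257489/34020360 ≈ -0.88939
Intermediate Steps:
L(r) = 6*r²
U = 798 (U = 798 + 0 = 798)
n = 3578 (n = 2 - (798 - 6*(-27)²) = 2 - (798 - 6*729) = 2 - (798 - 1*4374) = 2 - (798 - 4374) = 2 - 1*(-3576) = 2 + 3576 = 3578)
n/6655 + 36475/((40*(-639))) = 3578/6655 + 36475/((40*(-639))) = 3578*(1/6655) + 36475/(-25560) = 3578/6655 + 36475*(-1/25560) = 3578/6655 - 7295/5112 = -30257489/34020360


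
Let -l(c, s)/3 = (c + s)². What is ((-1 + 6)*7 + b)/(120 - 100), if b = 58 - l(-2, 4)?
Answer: 21/4 ≈ 5.2500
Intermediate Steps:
l(c, s) = -3*(c + s)²
b = 70 (b = 58 - (-3)*(-2 + 4)² = 58 - (-3)*2² = 58 - (-3)*4 = 58 - 1*(-12) = 58 + 12 = 70)
((-1 + 6)*7 + b)/(120 - 100) = ((-1 + 6)*7 + 70)/(120 - 100) = (5*7 + 70)/20 = (35 + 70)/20 = (1/20)*105 = 21/4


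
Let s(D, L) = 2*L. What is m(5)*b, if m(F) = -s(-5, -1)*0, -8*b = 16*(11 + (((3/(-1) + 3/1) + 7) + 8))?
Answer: 0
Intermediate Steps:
b = -52 (b = -2*(11 + (((3/(-1) + 3/1) + 7) + 8)) = -2*(11 + (((3*(-1) + 3*1) + 7) + 8)) = -2*(11 + (((-3 + 3) + 7) + 8)) = -2*(11 + ((0 + 7) + 8)) = -2*(11 + (7 + 8)) = -2*(11 + 15) = -2*26 = -⅛*416 = -52)
m(F) = 0 (m(F) = -2*(-1)*0 = -1*(-2)*0 = 2*0 = 0)
m(5)*b = 0*(-52) = 0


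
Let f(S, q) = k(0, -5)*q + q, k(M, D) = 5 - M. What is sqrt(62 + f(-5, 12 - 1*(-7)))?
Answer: 4*sqrt(11) ≈ 13.266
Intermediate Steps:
f(S, q) = 6*q (f(S, q) = (5 - 1*0)*q + q = (5 + 0)*q + q = 5*q + q = 6*q)
sqrt(62 + f(-5, 12 - 1*(-7))) = sqrt(62 + 6*(12 - 1*(-7))) = sqrt(62 + 6*(12 + 7)) = sqrt(62 + 6*19) = sqrt(62 + 114) = sqrt(176) = 4*sqrt(11)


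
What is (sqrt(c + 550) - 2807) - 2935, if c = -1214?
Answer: -5742 + 2*I*sqrt(166) ≈ -5742.0 + 25.768*I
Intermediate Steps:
(sqrt(c + 550) - 2807) - 2935 = (sqrt(-1214 + 550) - 2807) - 2935 = (sqrt(-664) - 2807) - 2935 = (2*I*sqrt(166) - 2807) - 2935 = (-2807 + 2*I*sqrt(166)) - 2935 = -5742 + 2*I*sqrt(166)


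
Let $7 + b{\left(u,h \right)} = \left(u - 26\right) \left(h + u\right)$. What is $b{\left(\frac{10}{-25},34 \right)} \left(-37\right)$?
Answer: $\frac{826987}{25} \approx 33080.0$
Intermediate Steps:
$b{\left(u,h \right)} = -7 + \left(-26 + u\right) \left(h + u\right)$ ($b{\left(u,h \right)} = -7 + \left(u - 26\right) \left(h + u\right) = -7 + \left(-26 + u\right) \left(h + u\right)$)
$b{\left(\frac{10}{-25},34 \right)} \left(-37\right) = \left(-7 + \left(\frac{10}{-25}\right)^{2} - 884 - 26 \frac{10}{-25} + 34 \frac{10}{-25}\right) \left(-37\right) = \left(-7 + \left(10 \left(- \frac{1}{25}\right)\right)^{2} - 884 - 26 \cdot 10 \left(- \frac{1}{25}\right) + 34 \cdot 10 \left(- \frac{1}{25}\right)\right) \left(-37\right) = \left(-7 + \left(- \frac{2}{5}\right)^{2} - 884 - - \frac{52}{5} + 34 \left(- \frac{2}{5}\right)\right) \left(-37\right) = \left(-7 + \frac{4}{25} - 884 + \frac{52}{5} - \frac{68}{5}\right) \left(-37\right) = \left(- \frac{22351}{25}\right) \left(-37\right) = \frac{826987}{25}$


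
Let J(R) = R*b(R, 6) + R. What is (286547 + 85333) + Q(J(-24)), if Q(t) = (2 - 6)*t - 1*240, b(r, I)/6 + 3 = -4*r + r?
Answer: 411480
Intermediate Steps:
b(r, I) = -18 - 18*r (b(r, I) = -18 + 6*(-4*r + r) = -18 + 6*(-3*r) = -18 - 18*r)
J(R) = R + R*(-18 - 18*R) (J(R) = R*(-18 - 18*R) + R = R + R*(-18 - 18*R))
Q(t) = -240 - 4*t (Q(t) = -4*t - 240 = -240 - 4*t)
(286547 + 85333) + Q(J(-24)) = (286547 + 85333) + (-240 - (-4)*(-24)*(17 + 18*(-24))) = 371880 + (-240 - (-4)*(-24)*(17 - 432)) = 371880 + (-240 - (-4)*(-24)*(-415)) = 371880 + (-240 - 4*(-9960)) = 371880 + (-240 + 39840) = 371880 + 39600 = 411480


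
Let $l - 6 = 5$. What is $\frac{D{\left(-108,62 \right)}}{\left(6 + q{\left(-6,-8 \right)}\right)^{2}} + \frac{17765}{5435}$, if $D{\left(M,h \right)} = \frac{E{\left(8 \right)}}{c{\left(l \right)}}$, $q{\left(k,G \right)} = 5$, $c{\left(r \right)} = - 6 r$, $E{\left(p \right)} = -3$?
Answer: $\frac{9459173}{2893594} \approx 3.269$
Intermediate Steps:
$l = 11$ ($l = 6 + 5 = 11$)
$D{\left(M,h \right)} = \frac{1}{22}$ ($D{\left(M,h \right)} = - \frac{3}{\left(-6\right) 11} = - \frac{3}{-66} = \left(-3\right) \left(- \frac{1}{66}\right) = \frac{1}{22}$)
$\frac{D{\left(-108,62 \right)}}{\left(6 + q{\left(-6,-8 \right)}\right)^{2}} + \frac{17765}{5435} = \frac{1}{22 \left(6 + 5\right)^{2}} + \frac{17765}{5435} = \frac{1}{22 \cdot 11^{2}} + 17765 \cdot \frac{1}{5435} = \frac{1}{22 \cdot 121} + \frac{3553}{1087} = \frac{1}{22} \cdot \frac{1}{121} + \frac{3553}{1087} = \frac{1}{2662} + \frac{3553}{1087} = \frac{9459173}{2893594}$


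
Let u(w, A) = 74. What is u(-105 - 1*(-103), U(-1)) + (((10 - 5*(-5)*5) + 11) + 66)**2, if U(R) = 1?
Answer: 45018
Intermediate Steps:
u(-105 - 1*(-103), U(-1)) + (((10 - 5*(-5)*5) + 11) + 66)**2 = 74 + (((10 - 5*(-5)*5) + 11) + 66)**2 = 74 + (((10 + 25*5) + 11) + 66)**2 = 74 + (((10 + 125) + 11) + 66)**2 = 74 + ((135 + 11) + 66)**2 = 74 + (146 + 66)**2 = 74 + 212**2 = 74 + 44944 = 45018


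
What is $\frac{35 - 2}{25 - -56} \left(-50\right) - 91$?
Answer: $- \frac{3007}{27} \approx -111.37$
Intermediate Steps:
$\frac{35 - 2}{25 - -56} \left(-50\right) - 91 = \frac{33}{25 + 56} \left(-50\right) - 91 = \frac{33}{81} \left(-50\right) - 91 = 33 \cdot \frac{1}{81} \left(-50\right) - 91 = \frac{11}{27} \left(-50\right) - 91 = - \frac{550}{27} - 91 = - \frac{3007}{27}$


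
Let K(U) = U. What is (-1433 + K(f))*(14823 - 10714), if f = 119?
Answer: -5399226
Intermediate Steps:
(-1433 + K(f))*(14823 - 10714) = (-1433 + 119)*(14823 - 10714) = -1314*4109 = -5399226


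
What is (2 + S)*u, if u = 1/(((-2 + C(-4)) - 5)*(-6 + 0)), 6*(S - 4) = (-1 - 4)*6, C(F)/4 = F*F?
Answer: -1/342 ≈ -0.0029240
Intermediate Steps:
C(F) = 4*F**2 (C(F) = 4*(F*F) = 4*F**2)
S = -1 (S = 4 + ((-1 - 4)*6)/6 = 4 + (-5*6)/6 = 4 + (1/6)*(-30) = 4 - 5 = -1)
u = -1/342 (u = 1/(((-2 + 4*(-4)**2) - 5)*(-6 + 0)) = 1/(((-2 + 4*16) - 5)*(-6)) = 1/(((-2 + 64) - 5)*(-6)) = 1/((62 - 5)*(-6)) = 1/(57*(-6)) = 1/(-342) = -1/342 ≈ -0.0029240)
(2 + S)*u = (2 - 1)*(-1/342) = 1*(-1/342) = -1/342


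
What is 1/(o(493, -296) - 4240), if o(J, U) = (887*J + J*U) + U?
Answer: 1/286827 ≈ 3.4864e-6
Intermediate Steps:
o(J, U) = U + 887*J + J*U
1/(o(493, -296) - 4240) = 1/((-296 + 887*493 + 493*(-296)) - 4240) = 1/((-296 + 437291 - 145928) - 4240) = 1/(291067 - 4240) = 1/286827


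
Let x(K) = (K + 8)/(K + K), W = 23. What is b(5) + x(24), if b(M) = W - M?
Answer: 56/3 ≈ 18.667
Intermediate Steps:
b(M) = 23 - M
x(K) = (8 + K)/(2*K) (x(K) = (8 + K)/((2*K)) = (8 + K)*(1/(2*K)) = (8 + K)/(2*K))
b(5) + x(24) = (23 - 1*5) + (½)*(8 + 24)/24 = (23 - 5) + (½)*(1/24)*32 = 18 + ⅔ = 56/3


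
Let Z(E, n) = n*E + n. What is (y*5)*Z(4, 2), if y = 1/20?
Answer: 5/2 ≈ 2.5000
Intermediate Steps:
y = 1/20 ≈ 0.050000
Z(E, n) = n + E*n (Z(E, n) = E*n + n = n + E*n)
(y*5)*Z(4, 2) = ((1/20)*5)*(2*(1 + 4)) = (2*5)/4 = (¼)*10 = 5/2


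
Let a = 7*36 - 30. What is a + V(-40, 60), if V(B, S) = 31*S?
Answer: 2082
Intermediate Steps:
a = 222 (a = 252 - 30 = 222)
a + V(-40, 60) = 222 + 31*60 = 222 + 1860 = 2082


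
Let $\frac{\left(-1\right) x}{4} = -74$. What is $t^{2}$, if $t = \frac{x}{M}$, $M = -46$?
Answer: $\frac{21904}{529} \approx 41.406$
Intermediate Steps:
$x = 296$ ($x = \left(-4\right) \left(-74\right) = 296$)
$t = - \frac{148}{23}$ ($t = \frac{296}{-46} = 296 \left(- \frac{1}{46}\right) = - \frac{148}{23} \approx -6.4348$)
$t^{2} = \left(- \frac{148}{23}\right)^{2} = \frac{21904}{529}$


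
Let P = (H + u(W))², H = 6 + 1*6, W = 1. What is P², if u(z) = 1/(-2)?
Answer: 279841/16 ≈ 17490.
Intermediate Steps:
u(z) = -½
H = 12 (H = 6 + 6 = 12)
P = 529/4 (P = (12 - ½)² = (23/2)² = 529/4 ≈ 132.25)
P² = (529/4)² = 279841/16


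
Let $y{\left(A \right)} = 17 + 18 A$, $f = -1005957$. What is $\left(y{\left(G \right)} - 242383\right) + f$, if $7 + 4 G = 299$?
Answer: $-1247009$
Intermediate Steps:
$G = 73$ ($G = - \frac{7}{4} + \frac{1}{4} \cdot 299 = - \frac{7}{4} + \frac{299}{4} = 73$)
$\left(y{\left(G \right)} - 242383\right) + f = \left(\left(17 + 18 \cdot 73\right) - 242383\right) - 1005957 = \left(\left(17 + 1314\right) - 242383\right) - 1005957 = \left(1331 - 242383\right) - 1005957 = -241052 - 1005957 = -1247009$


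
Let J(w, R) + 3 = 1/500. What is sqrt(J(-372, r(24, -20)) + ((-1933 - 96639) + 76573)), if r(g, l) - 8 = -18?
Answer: I*sqrt(55004995)/50 ≈ 148.33*I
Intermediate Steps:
r(g, l) = -10 (r(g, l) = 8 - 18 = -10)
J(w, R) = -1499/500 (J(w, R) = -3 + 1/500 = -1499/500)
sqrt(J(-372, r(24, -20)) + ((-1933 - 96639) + 76573)) = sqrt(-1499/500 + ((-1933 - 96639) + 76573)) = sqrt(-1499/500 + (-98572 + 76573)) = sqrt(-1499/500 - 21999) = sqrt(-11000999/500) = I*sqrt(55004995)/50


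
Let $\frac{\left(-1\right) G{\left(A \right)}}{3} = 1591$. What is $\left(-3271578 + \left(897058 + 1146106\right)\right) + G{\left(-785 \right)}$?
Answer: $-1233187$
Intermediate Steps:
$G{\left(A \right)} = -4773$ ($G{\left(A \right)} = \left(-3\right) 1591 = -4773$)
$\left(-3271578 + \left(897058 + 1146106\right)\right) + G{\left(-785 \right)} = \left(-3271578 + \left(897058 + 1146106\right)\right) - 4773 = \left(-3271578 + 2043164\right) - 4773 = -1228414 - 4773 = -1233187$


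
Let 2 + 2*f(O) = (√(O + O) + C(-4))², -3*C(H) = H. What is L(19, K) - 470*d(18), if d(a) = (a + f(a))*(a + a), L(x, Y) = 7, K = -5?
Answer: -742593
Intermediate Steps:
C(H) = -H/3
f(O) = -1 + (4/3 + √2*√O)²/2 (f(O) = -1 + (√(O + O) - ⅓*(-4))²/2 = -1 + (√(2*O) + 4/3)²/2 = -1 + (√2*√O + 4/3)²/2 = -1 + (4/3 + √2*√O)²/2)
d(a) = 2*a*(-1 + a + (4 + 3*√2*√a)²/18) (d(a) = (a + (-1 + (4 + 3*√2*√a)²/18))*(a + a) = (-1 + a + (4 + 3*√2*√a)²/18)*(2*a) = 2*a*(-1 + a + (4 + 3*√2*√a)²/18))
L(19, K) - 470*d(18) = 7 - 470*(4*18² - 2/9*18 + 8*√2*18^(3/2)/3) = 7 - 470*(4*324 - 4 + 8*√2*(54*√2)/3) = 7 - 470*(1296 - 4 + 288) = 7 - 470*1580 = 7 - 742600 = -742593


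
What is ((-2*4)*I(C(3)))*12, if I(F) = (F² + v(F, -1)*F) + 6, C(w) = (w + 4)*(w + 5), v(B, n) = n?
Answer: -296256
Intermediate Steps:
C(w) = (4 + w)*(5 + w)
I(F) = 6 + F² - F (I(F) = (F² - F) + 6 = 6 + F² - F)
((-2*4)*I(C(3)))*12 = ((-2*4)*(6 + (20 + 3² + 9*3)² - (20 + 3² + 9*3)))*12 = -8*(6 + (20 + 9 + 27)² - (20 + 9 + 27))*12 = -8*(6 + 56² - 1*56)*12 = -8*(6 + 3136 - 56)*12 = -8*3086*12 = -24688*12 = -296256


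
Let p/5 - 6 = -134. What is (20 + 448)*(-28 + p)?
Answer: -312624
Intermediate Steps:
p = -640 (p = 30 + 5*(-134) = 30 - 670 = -640)
(20 + 448)*(-28 + p) = (20 + 448)*(-28 - 640) = 468*(-668) = -312624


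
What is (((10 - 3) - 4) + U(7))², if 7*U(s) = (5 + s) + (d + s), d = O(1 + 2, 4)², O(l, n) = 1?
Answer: 1681/49 ≈ 34.306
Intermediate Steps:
d = 1 (d = 1² = 1)
U(s) = 6/7 + 2*s/7 (U(s) = ((5 + s) + (1 + s))/7 = (6 + 2*s)/7 = 6/7 + 2*s/7)
(((10 - 3) - 4) + U(7))² = (((10 - 3) - 4) + (6/7 + (2/7)*7))² = ((7 - 4) + (6/7 + 2))² = (3 + 20/7)² = (41/7)² = 1681/49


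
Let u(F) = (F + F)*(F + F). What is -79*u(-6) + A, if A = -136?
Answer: -11512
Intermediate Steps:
u(F) = 4*F² (u(F) = (2*F)*(2*F) = 4*F²)
-79*u(-6) + A = -316*(-6)² - 136 = -316*36 - 136 = -79*144 - 136 = -11376 - 136 = -11512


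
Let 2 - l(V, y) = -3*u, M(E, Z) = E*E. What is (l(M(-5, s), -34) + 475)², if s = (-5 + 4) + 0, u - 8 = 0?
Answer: 251001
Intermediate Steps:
u = 8 (u = 8 + 0 = 8)
s = -1 (s = -1 + 0 = -1)
M(E, Z) = E²
l(V, y) = 26 (l(V, y) = 2 - (-3)*8 = 2 - 1*(-24) = 2 + 24 = 26)
(l(M(-5, s), -34) + 475)² = (26 + 475)² = 501² = 251001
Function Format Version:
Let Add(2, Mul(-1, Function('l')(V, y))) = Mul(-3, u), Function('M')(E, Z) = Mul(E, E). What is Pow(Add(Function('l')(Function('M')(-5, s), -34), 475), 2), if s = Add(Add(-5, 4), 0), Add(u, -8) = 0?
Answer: 251001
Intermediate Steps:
u = 8 (u = Add(8, 0) = 8)
s = -1 (s = Add(-1, 0) = -1)
Function('M')(E, Z) = Pow(E, 2)
Function('l')(V, y) = 26 (Function('l')(V, y) = Add(2, Mul(-1, Mul(-3, 8))) = Add(2, Mul(-1, -24)) = Add(2, 24) = 26)
Pow(Add(Function('l')(Function('M')(-5, s), -34), 475), 2) = Pow(Add(26, 475), 2) = Pow(501, 2) = 251001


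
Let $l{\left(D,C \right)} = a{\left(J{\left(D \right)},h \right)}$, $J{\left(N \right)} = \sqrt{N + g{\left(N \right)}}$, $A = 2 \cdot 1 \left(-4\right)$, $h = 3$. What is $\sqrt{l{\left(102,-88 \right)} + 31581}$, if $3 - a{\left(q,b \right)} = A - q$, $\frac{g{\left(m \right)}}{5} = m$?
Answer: $\sqrt{31592 + 6 \sqrt{17}} \approx 177.81$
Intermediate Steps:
$g{\left(m \right)} = 5 m$
$A = -8$ ($A = 2 \left(-4\right) = -8$)
$J{\left(N \right)} = \sqrt{6} \sqrt{N}$ ($J{\left(N \right)} = \sqrt{N + 5 N} = \sqrt{6 N} = \sqrt{6} \sqrt{N}$)
$a{\left(q,b \right)} = 11 + q$ ($a{\left(q,b \right)} = 3 - \left(-8 - q\right) = 3 + \left(8 + q\right) = 11 + q$)
$l{\left(D,C \right)} = 11 + \sqrt{6} \sqrt{D}$
$\sqrt{l{\left(102,-88 \right)} + 31581} = \sqrt{\left(11 + \sqrt{6} \sqrt{102}\right) + 31581} = \sqrt{\left(11 + 6 \sqrt{17}\right) + 31581} = \sqrt{31592 + 6 \sqrt{17}}$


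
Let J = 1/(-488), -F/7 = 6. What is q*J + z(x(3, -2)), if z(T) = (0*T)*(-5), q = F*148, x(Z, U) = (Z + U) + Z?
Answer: 777/61 ≈ 12.738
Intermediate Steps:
F = -42 (F = -7*6 = -42)
x(Z, U) = U + 2*Z (x(Z, U) = (U + Z) + Z = U + 2*Z)
q = -6216 (q = -42*148 = -6216)
z(T) = 0 (z(T) = 0*(-5) = 0)
J = -1/488 ≈ -0.0020492
q*J + z(x(3, -2)) = -6216*(-1/488) + 0 = 777/61 + 0 = 777/61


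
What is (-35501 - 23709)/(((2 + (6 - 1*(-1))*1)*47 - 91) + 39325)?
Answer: -59210/39657 ≈ -1.4931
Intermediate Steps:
(-35501 - 23709)/(((2 + (6 - 1*(-1))*1)*47 - 91) + 39325) = -59210/(((2 + (6 + 1)*1)*47 - 91) + 39325) = -59210/(((2 + 7*1)*47 - 91) + 39325) = -59210/(((2 + 7)*47 - 91) + 39325) = -59210/((9*47 - 91) + 39325) = -59210/((423 - 91) + 39325) = -59210/(332 + 39325) = -59210/39657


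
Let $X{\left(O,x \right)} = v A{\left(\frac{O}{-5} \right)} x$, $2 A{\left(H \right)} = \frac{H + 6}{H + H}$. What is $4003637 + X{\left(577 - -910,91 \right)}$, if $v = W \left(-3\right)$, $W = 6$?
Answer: $\frac{11905623155}{2974} \approx 4.0032 \cdot 10^{6}$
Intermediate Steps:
$A{\left(H \right)} = \frac{6 + H}{4 H}$ ($A{\left(H \right)} = \frac{\left(H + 6\right) \frac{1}{H + H}}{2} = \frac{\left(6 + H\right) \frac{1}{2 H}}{2} = \frac{\frac{1}{2} \frac{1}{H} \left(6 + H\right)}{2} = \frac{6 + H}{4 H}$)
$v = -18$ ($v = 6 \left(-3\right) = -18$)
$X{\left(O,x \right)} = \frac{45 x \left(6 - \frac{O}{5}\right)}{2 O}$ ($X{\left(O,x \right)} = - 18 \frac{6 + \frac{O}{-5}}{4 \frac{O}{-5}} x = - 18 \frac{6 + O \left(- \frac{1}{5}\right)}{4 O \left(- \frac{1}{5}\right)} x = - 18 \frac{6 - \frac{O}{5}}{4 \left(- \frac{O}{5}\right)} x = - 18 \frac{- \frac{5}{O} \left(6 - \frac{O}{5}\right)}{4} x = - 18 \left(- \frac{5 \left(6 - \frac{O}{5}\right)}{4 O}\right) x = \frac{45 \left(6 - \frac{O}{5}\right)}{2 O} x = \frac{45 x \left(6 - \frac{O}{5}\right)}{2 O}$)
$4003637 + X{\left(577 - -910,91 \right)} = 4003637 + \frac{9}{2} \cdot 91 \frac{1}{577 - -910} \left(30 - \left(577 - -910\right)\right) = 4003637 + \frac{9}{2} \cdot 91 \frac{1}{577 + 910} \left(30 - \left(577 + 910\right)\right) = 4003637 + \frac{9}{2} \cdot 91 \cdot \frac{1}{1487} \left(30 - 1487\right) = 4003637 + \frac{9}{2} \cdot 91 \cdot \frac{1}{1487} \left(-1457\right) = 4003637 - \frac{1193283}{2974} = \frac{11905623155}{2974}$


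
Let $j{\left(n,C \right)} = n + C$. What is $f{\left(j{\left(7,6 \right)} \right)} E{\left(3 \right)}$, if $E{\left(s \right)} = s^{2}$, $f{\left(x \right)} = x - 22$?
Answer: $-81$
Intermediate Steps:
$j{\left(n,C \right)} = C + n$
$f{\left(x \right)} = -22 + x$
$f{\left(j{\left(7,6 \right)} \right)} E{\left(3 \right)} = \left(-22 + \left(6 + 7\right)\right) 3^{2} = \left(-22 + 13\right) 9 = \left(-9\right) 9 = -81$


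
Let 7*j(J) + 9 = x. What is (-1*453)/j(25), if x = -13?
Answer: 3171/22 ≈ 144.14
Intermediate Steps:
j(J) = -22/7 (j(J) = -9/7 + (⅐)*(-13) = -9/7 - 13/7 = -22/7)
(-1*453)/j(25) = (-1*453)/(-22/7) = -453*(-7/22) = 3171/22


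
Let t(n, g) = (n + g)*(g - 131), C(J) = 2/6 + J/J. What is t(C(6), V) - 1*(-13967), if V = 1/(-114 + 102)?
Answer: 662551/48 ≈ 13803.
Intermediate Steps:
V = -1/12 (V = 1/(-12) = -1/12 ≈ -0.083333)
C(J) = 4/3 (C(J) = 2*(⅙) + 1 = ⅓ + 1 = 4/3)
t(n, g) = (-131 + g)*(g + n) (t(n, g) = (g + n)*(-131 + g) = (-131 + g)*(g + n))
t(C(6), V) - 1*(-13967) = ((-1/12)² - 131*(-1/12) - 131*4/3 - 1/12*4/3) - 1*(-13967) = (1/144 + 131/12 - 524/3 - ⅑) + 13967 = -7865/48 + 13967 = 662551/48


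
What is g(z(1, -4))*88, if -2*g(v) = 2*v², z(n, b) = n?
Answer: -88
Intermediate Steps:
g(v) = -v²
g(z(1, -4))*88 = -1*1²*88 = -1*1*88 = -1*88 = -88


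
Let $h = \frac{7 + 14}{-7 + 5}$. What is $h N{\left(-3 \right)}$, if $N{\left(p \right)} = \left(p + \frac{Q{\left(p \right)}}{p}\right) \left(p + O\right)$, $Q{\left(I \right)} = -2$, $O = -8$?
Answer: $- \frac{539}{2} \approx -269.5$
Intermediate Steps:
$N{\left(p \right)} = \left(-8 + p\right) \left(p - \frac{2}{p}\right)$ ($N{\left(p \right)} = \left(p - \frac{2}{p}\right) \left(p - 8\right) = \left(p - \frac{2}{p}\right) \left(-8 + p\right) = \left(-8 + p\right) \left(p - \frac{2}{p}\right)$)
$h = - \frac{21}{2}$ ($h = \frac{1}{-2} \cdot 21 = \left(- \frac{1}{2}\right) 21 = - \frac{21}{2} \approx -10.5$)
$h N{\left(-3 \right)} = - \frac{21 \left(-2 + \left(-3\right)^{2} - -24 + \frac{16}{-3}\right)}{2} = - \frac{21 \left(-2 + 9 + 24 + 16 \left(- \frac{1}{3}\right)\right)}{2} = - \frac{21 \left(-2 + 9 + 24 - \frac{16}{3}\right)}{2} = \left(- \frac{21}{2}\right) \frac{77}{3} = - \frac{539}{2}$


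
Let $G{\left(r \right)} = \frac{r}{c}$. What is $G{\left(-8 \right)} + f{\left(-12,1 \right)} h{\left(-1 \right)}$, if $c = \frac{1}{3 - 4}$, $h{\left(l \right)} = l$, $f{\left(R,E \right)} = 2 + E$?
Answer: $5$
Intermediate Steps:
$c = -1$ ($c = \frac{1}{-1} = -1$)
$G{\left(r \right)} = - r$ ($G{\left(r \right)} = \frac{r}{-1} = r \left(-1\right) = - r$)
$G{\left(-8 \right)} + f{\left(-12,1 \right)} h{\left(-1 \right)} = \left(-1\right) \left(-8\right) + \left(2 + 1\right) \left(-1\right) = 8 + 3 \left(-1\right) = 8 - 3 = 5$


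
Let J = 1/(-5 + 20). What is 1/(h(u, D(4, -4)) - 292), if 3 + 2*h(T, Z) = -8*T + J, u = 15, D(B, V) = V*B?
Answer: -15/5302 ≈ -0.0028291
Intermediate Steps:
D(B, V) = B*V
J = 1/15 ≈ 0.066667
h(T, Z) = -22/15 - 4*T (h(T, Z) = -3/2 + (-8*T + 1/15)/2 = -3/2 + (1/15 - 8*T)/2 = -3/2 + (1/30 - 4*T) = -22/15 - 4*T)
1/(h(u, D(4, -4)) - 292) = 1/((-22/15 - 4*15) - 292) = 1/((-22/15 - 60) - 292) = 1/(-922/15 - 292) = 1/(-5302/15) = -15/5302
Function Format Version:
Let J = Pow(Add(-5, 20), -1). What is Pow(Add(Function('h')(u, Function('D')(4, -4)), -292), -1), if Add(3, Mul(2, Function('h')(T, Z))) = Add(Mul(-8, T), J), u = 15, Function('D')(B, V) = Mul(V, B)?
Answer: Rational(-15, 5302) ≈ -0.0028291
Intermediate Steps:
Function('D')(B, V) = Mul(B, V)
J = Rational(1, 15) (J = Pow(15, -1) = Rational(1, 15) ≈ 0.066667)
Function('h')(T, Z) = Add(Rational(-22, 15), Mul(-4, T)) (Function('h')(T, Z) = Add(Rational(-3, 2), Mul(Rational(1, 2), Add(Mul(-8, T), Rational(1, 15)))) = Add(Rational(-3, 2), Mul(Rational(1, 2), Add(Rational(1, 15), Mul(-8, T)))) = Add(Rational(-3, 2), Add(Rational(1, 30), Mul(-4, T))) = Add(Rational(-22, 15), Mul(-4, T)))
Pow(Add(Function('h')(u, Function('D')(4, -4)), -292), -1) = Pow(Add(Add(Rational(-22, 15), Mul(-4, 15)), -292), -1) = Pow(Add(Add(Rational(-22, 15), -60), -292), -1) = Pow(Add(Rational(-922, 15), -292), -1) = Pow(Rational(-5302, 15), -1) = Rational(-15, 5302)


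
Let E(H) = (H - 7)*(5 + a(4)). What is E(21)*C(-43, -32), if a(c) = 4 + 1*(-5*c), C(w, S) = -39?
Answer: 6006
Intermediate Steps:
a(c) = 4 - 5*c
E(H) = 77 - 11*H (E(H) = (H - 7)*(5 + (4 - 5*4)) = (-7 + H)*(5 + (4 - 20)) = (-7 + H)*(5 - 16) = (-7 + H)*(-11) = 77 - 11*H)
E(21)*C(-43, -32) = (77 - 11*21)*(-39) = (77 - 231)*(-39) = -154*(-39) = 6006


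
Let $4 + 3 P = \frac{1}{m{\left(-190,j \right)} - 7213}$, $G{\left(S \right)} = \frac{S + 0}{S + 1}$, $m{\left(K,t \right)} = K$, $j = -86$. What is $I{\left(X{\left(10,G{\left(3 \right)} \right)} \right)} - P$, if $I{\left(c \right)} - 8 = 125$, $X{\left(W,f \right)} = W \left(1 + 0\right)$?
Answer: $\frac{994470}{7403} \approx 134.33$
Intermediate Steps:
$G{\left(S \right)} = \frac{S}{1 + S}$
$X{\left(W,f \right)} = W$ ($X{\left(W,f \right)} = W 1 = W$)
$I{\left(c \right)} = 133$ ($I{\left(c \right)} = 8 + 125 = 133$)
$P = - \frac{9871}{7403}$ ($P = - \frac{4}{3} + \frac{1}{3 \left(-190 - 7213\right)} = - \frac{4}{3} + \frac{1}{3 \left(-7403\right)} = - \frac{4}{3} + \frac{1}{3} \left(- \frac{1}{7403}\right) = - \frac{4}{3} - \frac{1}{22209} = - \frac{9871}{7403} \approx -1.3334$)
$I{\left(X{\left(10,G{\left(3 \right)} \right)} \right)} - P = 133 - - \frac{9871}{7403} = 133 + \frac{9871}{7403} = \frac{994470}{7403}$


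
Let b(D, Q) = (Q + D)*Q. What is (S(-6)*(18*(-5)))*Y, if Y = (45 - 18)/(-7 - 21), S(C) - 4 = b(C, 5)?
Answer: -1215/14 ≈ -86.786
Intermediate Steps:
b(D, Q) = Q*(D + Q) (b(D, Q) = (D + Q)*Q = Q*(D + Q))
S(C) = 29 + 5*C (S(C) = 4 + 5*(C + 5) = 4 + 5*(5 + C) = 4 + (25 + 5*C) = 29 + 5*C)
Y = -27/28 (Y = 27/(-28) = 27*(-1/28) = -27/28 ≈ -0.96429)
(S(-6)*(18*(-5)))*Y = ((29 + 5*(-6))*(18*(-5)))*(-27/28) = ((29 - 30)*(-90))*(-27/28) = -1*(-90)*(-27/28) = 90*(-27/28) = -1215/14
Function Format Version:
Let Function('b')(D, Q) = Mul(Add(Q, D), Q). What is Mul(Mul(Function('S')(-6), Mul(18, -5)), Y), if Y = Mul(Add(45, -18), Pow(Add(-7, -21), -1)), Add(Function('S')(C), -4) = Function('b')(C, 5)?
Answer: Rational(-1215, 14) ≈ -86.786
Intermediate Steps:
Function('b')(D, Q) = Mul(Q, Add(D, Q)) (Function('b')(D, Q) = Mul(Add(D, Q), Q) = Mul(Q, Add(D, Q)))
Function('S')(C) = Add(29, Mul(5, C)) (Function('S')(C) = Add(4, Mul(5, Add(C, 5))) = Add(4, Mul(5, Add(5, C))) = Add(4, Add(25, Mul(5, C))) = Add(29, Mul(5, C)))
Y = Rational(-27, 28) (Y = Mul(27, Pow(-28, -1)) = Mul(27, Rational(-1, 28)) = Rational(-27, 28) ≈ -0.96429)
Mul(Mul(Function('S')(-6), Mul(18, -5)), Y) = Mul(Mul(Add(29, Mul(5, -6)), Mul(18, -5)), Rational(-27, 28)) = Mul(Mul(Add(29, -30), -90), Rational(-27, 28)) = Mul(Mul(-1, -90), Rational(-27, 28)) = Mul(90, Rational(-27, 28)) = Rational(-1215, 14)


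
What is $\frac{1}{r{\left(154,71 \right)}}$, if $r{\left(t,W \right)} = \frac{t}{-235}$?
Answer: $- \frac{235}{154} \approx -1.526$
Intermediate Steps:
$r{\left(t,W \right)} = - \frac{t}{235}$ ($r{\left(t,W \right)} = t \left(- \frac{1}{235}\right) = - \frac{t}{235}$)
$\frac{1}{r{\left(154,71 \right)}} = \frac{1}{\left(- \frac{1}{235}\right) 154} = \frac{1}{- \frac{154}{235}} = - \frac{235}{154}$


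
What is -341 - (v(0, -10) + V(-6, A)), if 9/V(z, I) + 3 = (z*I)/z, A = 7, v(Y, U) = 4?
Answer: -1389/4 ≈ -347.25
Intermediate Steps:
V(z, I) = 9/(-3 + I) (V(z, I) = 9/(-3 + (z*I)/z) = 9/(-3 + (I*z)/z) = 9/(-3 + I))
-341 - (v(0, -10) + V(-6, A)) = -341 - (4 + 9/(-3 + 7)) = -341 - (4 + 9/4) = -341 - 1*25/4 = -341 - 25/4 = -1389/4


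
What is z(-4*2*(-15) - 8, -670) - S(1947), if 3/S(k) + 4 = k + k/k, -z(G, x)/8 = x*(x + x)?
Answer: -4654195201/648 ≈ -7.1824e+6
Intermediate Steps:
z(G, x) = -16*x**2 (z(G, x) = -8*x*(x + x) = -8*x*2*x = -16*x**2)
S(k) = 3/(-3 + k) (S(k) = 3/(-4 + (k + k/k)) = 3/(-4 + (k + 1)) = 3/(-4 + (1 + k)) = 3/(-3 + k))
z(-4*2*(-15) - 8, -670) - S(1947) = -16*(-670)**2 - 3/(-3 + 1947) = -16*448900 - 3/1944 = -7182400 - 3/1944 = -7182400 - 1*1/648 = -7182400 - 1/648 = -4654195201/648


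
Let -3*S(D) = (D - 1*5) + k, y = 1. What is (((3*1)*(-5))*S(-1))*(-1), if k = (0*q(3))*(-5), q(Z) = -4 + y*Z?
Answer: 30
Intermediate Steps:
q(Z) = -4 + Z (q(Z) = -4 + 1*Z = -4 + Z)
k = 0 (k = (0*(-4 + 3))*(-5) = (0*(-1))*(-5) = 0*(-5) = 0)
S(D) = 5/3 - D/3 (S(D) = -((D - 1*5) + 0)/3 = -((D - 5) + 0)/3 = -((-5 + D) + 0)/3 = -(-5 + D)/3 = 5/3 - D/3)
(((3*1)*(-5))*S(-1))*(-1) = (((3*1)*(-5))*(5/3 - ⅓*(-1)))*(-1) = ((3*(-5))*(5/3 + ⅓))*(-1) = -15*2*(-1) = -30*(-1) = 30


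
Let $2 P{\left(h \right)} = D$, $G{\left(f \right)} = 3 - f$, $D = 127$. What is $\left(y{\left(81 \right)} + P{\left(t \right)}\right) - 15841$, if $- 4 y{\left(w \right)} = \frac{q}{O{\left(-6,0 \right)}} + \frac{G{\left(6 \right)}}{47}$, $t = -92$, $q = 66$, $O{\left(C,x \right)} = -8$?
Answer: $- \frac{11863117}{752} \approx -15775.0$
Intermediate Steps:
$y{\left(w \right)} = \frac{1563}{752}$ ($y{\left(w \right)} = - \frac{\frac{66}{-8} + \frac{3 - 6}{47}}{4} = - \frac{66 \left(- \frac{1}{8}\right) + \left(3 - 6\right) \frac{1}{47}}{4} = - \frac{- \frac{33}{4} - \frac{3}{47}}{4} = \left(- \frac{1}{4}\right) \left(- \frac{1563}{188}\right) = \frac{1563}{752}$)
$P{\left(h \right)} = \frac{127}{2}$ ($P{\left(h \right)} = \frac{1}{2} \cdot 127 = \frac{127}{2}$)
$\left(y{\left(81 \right)} + P{\left(t \right)}\right) - 15841 = \left(\frac{1563}{752} + \frac{127}{2}\right) - 15841 = \frac{49315}{752} - 15841 = - \frac{11863117}{752}$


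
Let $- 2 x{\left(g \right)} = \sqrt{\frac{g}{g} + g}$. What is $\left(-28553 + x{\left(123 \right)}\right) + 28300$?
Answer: $-253 - \sqrt{31} \approx -258.57$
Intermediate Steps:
$x{\left(g \right)} = - \frac{\sqrt{1 + g}}{2}$ ($x{\left(g \right)} = - \frac{\sqrt{\frac{g}{g} + g}}{2} = - \frac{\sqrt{1 + g}}{2}$)
$\left(-28553 + x{\left(123 \right)}\right) + 28300 = \left(-28553 - \frac{\sqrt{1 + 123}}{2}\right) + 28300 = \left(-28553 - \frac{\sqrt{124}}{2}\right) + 28300 = \left(-28553 - \frac{2 \sqrt{31}}{2}\right) + 28300 = \left(-28553 - \sqrt{31}\right) + 28300 = -253 - \sqrt{31}$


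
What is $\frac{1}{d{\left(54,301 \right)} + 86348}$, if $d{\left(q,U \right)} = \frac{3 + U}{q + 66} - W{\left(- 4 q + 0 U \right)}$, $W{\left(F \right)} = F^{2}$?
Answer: $\frac{15}{595418} \approx 2.5192 \cdot 10^{-5}$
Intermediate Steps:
$d{\left(q,U \right)} = - 16 q^{2} + \frac{3 + U}{66 + q}$ ($d{\left(q,U \right)} = \frac{3 + U}{q + 66} - \left(- 4 q + 0 U\right)^{2} = \frac{3 + U}{66 + q} - \left(- 4 q + 0\right)^{2} = \frac{3 + U}{66 + q} - \left(- 4 q\right)^{2} = \frac{3 + U}{66 + q} - 16 q^{2} = - 16 q^{2} + \frac{3 + U}{66 + q}$)
$\frac{1}{d{\left(54,301 \right)} + 86348} = \frac{1}{\frac{3 + 301 - 1056 \cdot 54^{2} - 16 \cdot 54^{3}}{66 + 54} + 86348} = \frac{1}{\frac{3 + 301 - 3079296 - 2519424}{120} + 86348} = \frac{1}{\frac{1}{120} \left(-5598416\right) + 86348} = \frac{1}{- \frac{699802}{15} + 86348} = \frac{1}{\frac{595418}{15}} = \frac{15}{595418}$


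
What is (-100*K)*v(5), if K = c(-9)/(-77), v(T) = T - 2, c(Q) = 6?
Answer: 1800/77 ≈ 23.377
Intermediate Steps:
v(T) = -2 + T
K = -6/77 (K = 6/(-77) = 6*(-1/77) = -6/77 ≈ -0.077922)
(-100*K)*v(5) = (-100*(-6/77))*(-2 + 5) = (600/77)*3 = 1800/77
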